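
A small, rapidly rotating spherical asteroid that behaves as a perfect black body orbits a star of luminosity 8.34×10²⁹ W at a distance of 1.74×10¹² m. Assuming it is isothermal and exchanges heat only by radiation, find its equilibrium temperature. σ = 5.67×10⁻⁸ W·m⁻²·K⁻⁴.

T ≈ 558 K

First find the stellar flux at distance d: S = L/(4πd²) = 8.34×10²⁹/(4π·(1.74×10¹²)²) = 21920 W/m².
For an isothermal sphere, absorbed (1−a)S·πr² = emitted σ·4πr²·T⁴, so T⁴ = (1−a)S/(4σ).
T⁴ = 1.00·21920/(4·5.67×10⁻⁸) = 9.665×10¹⁰ K⁴.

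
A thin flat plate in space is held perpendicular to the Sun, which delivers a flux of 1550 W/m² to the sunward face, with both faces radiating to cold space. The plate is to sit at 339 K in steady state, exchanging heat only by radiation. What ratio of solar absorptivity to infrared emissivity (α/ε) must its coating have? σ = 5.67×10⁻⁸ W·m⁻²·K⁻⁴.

Balance: αS·A = εσ·2A·T⁴ ⇒ α/ε = 2σT⁴/S.
α/ε = 2·5.67×10⁻⁸·(339)⁴/1550 = 2·5.67×10⁻⁸·1.321×10¹⁰/1550.

α/ε ≈ 0.966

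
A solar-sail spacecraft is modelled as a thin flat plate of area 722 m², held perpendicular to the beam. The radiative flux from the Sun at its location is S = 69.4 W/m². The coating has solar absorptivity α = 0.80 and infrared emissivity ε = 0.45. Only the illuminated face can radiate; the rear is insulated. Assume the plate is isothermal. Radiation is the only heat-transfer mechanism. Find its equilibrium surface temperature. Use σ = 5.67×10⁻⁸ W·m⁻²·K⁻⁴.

T ≈ 216 K

At equilibrium, absorbed power = emitted power.
Absorbing cross-section = A = 722.0 m²; emitting surface = A = 722.0 m² (ratio 1).
αS·A_cross = εσ·A_surf·T⁴  ⇒  T⁴ = αS/(ε·1σ).
T⁴ = 0.800·69.4/(0.45·1·5.67×10⁻⁸) = 2.176×10⁹ K⁴.
T = (2.176×10⁹)^(1/4).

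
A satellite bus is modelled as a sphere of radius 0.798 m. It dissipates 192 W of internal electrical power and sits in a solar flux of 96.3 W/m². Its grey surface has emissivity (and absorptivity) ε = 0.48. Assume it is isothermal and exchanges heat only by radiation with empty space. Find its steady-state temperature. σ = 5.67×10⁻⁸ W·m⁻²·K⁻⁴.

T ≈ 190 K

At steady state, absorbed solar power + internal power = radiated power.
Absorbed: α·S·A_cross = 0.48·96.3·2.001 = 92.47 W (cross-section πr²).
Total input = 92.47 + 192 = 284.5 W.
Radiated: εσ·A_surf·T⁴ with A_surf = 4πr² = 8.002 m².
T⁴ = 284.5/(0.48·5.67×10⁻⁸·8.002) = 1.306×10⁹ K⁴.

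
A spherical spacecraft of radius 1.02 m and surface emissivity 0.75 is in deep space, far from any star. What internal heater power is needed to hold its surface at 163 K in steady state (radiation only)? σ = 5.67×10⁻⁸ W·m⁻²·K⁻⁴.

P ≈ 392 W

P = εσ·4πr²·T⁴.
4πr² = 13.07 m²; T⁴ = 7.059×10⁸ K⁴.
P = 0.75·5.67×10⁻⁸·13.07·7.059×10⁸.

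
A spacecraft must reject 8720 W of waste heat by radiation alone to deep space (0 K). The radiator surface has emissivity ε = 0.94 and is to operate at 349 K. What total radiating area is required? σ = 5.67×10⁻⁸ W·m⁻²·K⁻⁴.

A ≈ 11.0 m²

P = εσA T⁴ ⇒ A = P/(εσT⁴).
T⁴ = 1.484×10¹⁰ K⁴.
A = 8720/(0.94 × 5.67×10⁻⁸ × 1.484×10¹⁰).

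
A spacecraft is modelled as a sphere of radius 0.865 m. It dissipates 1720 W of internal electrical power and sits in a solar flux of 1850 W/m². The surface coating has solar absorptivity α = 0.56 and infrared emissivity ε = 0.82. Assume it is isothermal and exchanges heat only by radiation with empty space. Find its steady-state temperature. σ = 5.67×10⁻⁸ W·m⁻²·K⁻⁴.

At steady state, absorbed solar power + internal power = radiated power.
Absorbed: α·S·A_cross = 0.56·1850·2.351 = 2435 W (cross-section πr²).
Total input = 2435 + 1720 = 4155 W.
Radiated: εσ·A_surf·T⁴ with A_surf = 4πr² = 9.402 m².
T⁴ = 4155/(0.82·5.67×10⁻⁸·9.402) = 9.505×10⁹ K⁴.

T ≈ 312 K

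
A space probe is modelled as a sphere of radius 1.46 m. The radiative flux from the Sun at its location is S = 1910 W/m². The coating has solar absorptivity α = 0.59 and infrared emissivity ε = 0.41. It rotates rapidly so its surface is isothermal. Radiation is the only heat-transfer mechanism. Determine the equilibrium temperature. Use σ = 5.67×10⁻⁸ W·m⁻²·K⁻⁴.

At equilibrium, absorbed power = emitted power.
Absorbing cross-section = πr² = 6.697 m²; emitting surface = 4πr² = 26.79 m² (ratio 4).
αS·A_cross = εσ·A_surf·T⁴  ⇒  T⁴ = αS/(ε·4σ).
T⁴ = 0.590·1910/(0.41·4·5.67×10⁻⁸) = 1.212×10¹⁰ K⁴.
T = (1.212×10¹⁰)^(1/4).

T ≈ 332 K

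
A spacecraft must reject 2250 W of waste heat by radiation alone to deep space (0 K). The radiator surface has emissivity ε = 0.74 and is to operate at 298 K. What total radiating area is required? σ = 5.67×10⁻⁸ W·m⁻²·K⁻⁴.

A ≈ 6.80 m²

P = εσA T⁴ ⇒ A = P/(εσT⁴).
T⁴ = 7.886×10⁹ K⁴.
A = 2250/(0.74 × 5.67×10⁻⁸ × 7.886×10⁹).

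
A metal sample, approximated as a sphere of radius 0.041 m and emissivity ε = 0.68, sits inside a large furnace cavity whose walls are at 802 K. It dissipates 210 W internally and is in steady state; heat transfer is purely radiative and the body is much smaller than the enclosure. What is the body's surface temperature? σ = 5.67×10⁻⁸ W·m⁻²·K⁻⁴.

For a small grey body in a large enclosure, net radiated power = εσA(T⁴ − T_w⁴).
Steady state: P = εσA(T⁴ − T_w⁴) with A = 4πr² = 0.02112 m².
T⁴ = P/(εσA) + T_w⁴ = 210/(0.68·5.67×10⁻⁸·0.02112) + (802)⁴
    = 2.578×10¹¹ + 4.137×10¹¹ = 6.716×10¹¹ K⁴.

T ≈ 905 K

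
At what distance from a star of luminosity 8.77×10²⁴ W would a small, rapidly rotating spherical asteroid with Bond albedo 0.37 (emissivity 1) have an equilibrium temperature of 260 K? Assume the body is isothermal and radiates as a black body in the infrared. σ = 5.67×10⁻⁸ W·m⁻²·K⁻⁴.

d ≈ 2.06×10¹⁰ m

For an isothermal black-emitting sphere, (1−a)S·πr² = σ·4πr²·T⁴ ⇒ S = 4σT⁴/(1−a).
S = 4·5.67×10⁻⁸·(260)⁴/0.630 = 1645 W/m².
Flux falls as S = L/(4πd²), so d = √(L/(4πS)) = √(8.77×10²⁴/(4π·1645)).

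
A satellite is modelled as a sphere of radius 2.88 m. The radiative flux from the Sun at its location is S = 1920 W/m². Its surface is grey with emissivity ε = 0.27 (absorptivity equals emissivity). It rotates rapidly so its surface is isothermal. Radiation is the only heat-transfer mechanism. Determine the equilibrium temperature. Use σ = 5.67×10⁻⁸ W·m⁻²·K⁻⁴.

T ≈ 303 K

At equilibrium, absorbed power = emitted power.
Absorbing cross-section = πr² = 26.06 m²; emitting surface = 4πr² = 104.2 m² (ratio 4).
εS·A_cross = εσ·A_surf·T⁴  ⇒  T⁴ = S/(4σ)   (ε cancels).
T⁴ = 1920/(4·5.67×10⁻⁸) = 8.466×10⁹ K⁴.
T = (8.466×10⁹)^(1/4).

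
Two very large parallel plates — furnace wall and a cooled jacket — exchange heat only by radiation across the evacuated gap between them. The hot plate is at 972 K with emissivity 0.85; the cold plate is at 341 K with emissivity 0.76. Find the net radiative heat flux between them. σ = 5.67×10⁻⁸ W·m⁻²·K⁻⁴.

q ≈ 33400 W/m²

For two infinite grey parallel plates, q = σ(T₁⁴ − T₂⁴)/(1/ε₁ + 1/ε₂ − 1).
T₁⁴ − T₂⁴ = 8.926×10¹¹ − 1.352×10¹⁰ = 8.791×10¹¹ K⁴.
1/ε₁ + 1/ε₂ − 1 = 1.176 + 1.316 − 1 = 1.492.
q = 5.67×10⁻⁸ × 8.791×10¹¹ / 1.492.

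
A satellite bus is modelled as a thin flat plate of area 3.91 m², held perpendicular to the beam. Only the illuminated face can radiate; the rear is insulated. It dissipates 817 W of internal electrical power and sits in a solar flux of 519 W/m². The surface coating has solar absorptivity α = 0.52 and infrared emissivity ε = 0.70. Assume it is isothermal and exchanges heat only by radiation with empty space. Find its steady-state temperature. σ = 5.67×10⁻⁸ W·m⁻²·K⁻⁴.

At steady state, absorbed solar power + internal power = radiated power.
Absorbed: α·S·A_cross = 0.52·519·3.910 = 1055 W (cross-section A).
Total input = 1055 + 817 = 1872 W.
Radiated: εσ·A_surf·T⁴ with A_surf = A = 3.910 m².
T⁴ = 1872/(0.70·5.67×10⁻⁸·3.910) = 1.206×10¹⁰ K⁴.

T ≈ 331 K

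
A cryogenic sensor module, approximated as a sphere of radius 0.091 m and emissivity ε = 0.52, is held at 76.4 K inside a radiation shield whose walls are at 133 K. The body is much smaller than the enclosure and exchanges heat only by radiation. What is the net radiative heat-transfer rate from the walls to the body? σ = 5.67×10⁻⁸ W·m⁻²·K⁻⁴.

P_net ≈ 0.855 W

For a small grey body in a large enclosure: P_net = εσA(T_body⁴ − T_wall⁴).
A = 4πr² = 0.1041 m²; T_body⁴ − T_wall⁴ = 3.407×10⁷ − 3.129×10⁸ = -2.788×10⁸ K⁴.
|P_net| = 0.52·5.67×10⁻⁸·0.1041·2.788×10⁸.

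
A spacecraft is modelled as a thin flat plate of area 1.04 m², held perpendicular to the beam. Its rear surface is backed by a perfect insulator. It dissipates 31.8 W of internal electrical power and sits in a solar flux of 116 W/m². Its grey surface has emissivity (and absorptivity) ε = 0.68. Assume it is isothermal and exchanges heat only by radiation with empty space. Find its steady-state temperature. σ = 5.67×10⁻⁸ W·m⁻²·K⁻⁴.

At steady state, absorbed solar power + internal power = radiated power.
Absorbed: α·S·A_cross = 0.68·116·1.040 = 82.04 W (cross-section A).
Total input = 82.04 + 31.8 = 113.8 W.
Radiated: εσ·A_surf·T⁴ with A_surf = A = 1.040 m².
T⁴ = 113.8/(0.68·5.67×10⁻⁸·1.040) = 2.839×10⁹ K⁴.

T ≈ 231 K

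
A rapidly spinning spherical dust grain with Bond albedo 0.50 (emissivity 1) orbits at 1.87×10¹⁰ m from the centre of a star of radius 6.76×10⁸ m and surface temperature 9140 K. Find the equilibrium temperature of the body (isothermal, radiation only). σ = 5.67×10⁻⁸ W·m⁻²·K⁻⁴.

T ≈ 1030 K

The star's surface emits σT_*⁴; at distance d the flux is S = σT_*⁴(R_*/d)².
S = 5.67×10⁻⁸·(9140)⁴·(6.76×10⁸/1.87×10¹⁰)² = 5.171×10⁵ W/m².
For an isothermal sphere T⁴ = (1−a)S/(4σ) = 1.140×10¹² K⁴.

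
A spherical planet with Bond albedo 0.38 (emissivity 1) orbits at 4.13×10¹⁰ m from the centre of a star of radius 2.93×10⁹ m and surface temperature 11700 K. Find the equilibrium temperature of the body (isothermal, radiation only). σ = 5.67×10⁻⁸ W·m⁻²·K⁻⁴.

The star's surface emits σT_*⁴; at distance d the flux is S = σT_*⁴(R_*/d)².
S = 5.67×10⁻⁸·(11700)⁴·(2.93×10⁹/4.13×10¹⁰)² = 5.348×10⁶ W/m².
For an isothermal sphere T⁴ = (1−a)S/(4σ) = 1.462×10¹³ K⁴.

T ≈ 1960 K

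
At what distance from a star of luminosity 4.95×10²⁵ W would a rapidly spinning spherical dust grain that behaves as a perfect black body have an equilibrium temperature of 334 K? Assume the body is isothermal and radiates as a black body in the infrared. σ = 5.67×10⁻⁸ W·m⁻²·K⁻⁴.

For an isothermal black-emitting sphere, (1−a)S·πr² = σ·4πr²·T⁴ ⇒ S = 4σT⁴/(1−a).
S = 4·5.67×10⁻⁸·(334)⁴/1.00 = 2822 W/m².
Flux falls as S = L/(4πd²), so d = √(L/(4πS)) = √(4.95×10²⁵/(4π·2822)).

d ≈ 3.74×10¹⁰ m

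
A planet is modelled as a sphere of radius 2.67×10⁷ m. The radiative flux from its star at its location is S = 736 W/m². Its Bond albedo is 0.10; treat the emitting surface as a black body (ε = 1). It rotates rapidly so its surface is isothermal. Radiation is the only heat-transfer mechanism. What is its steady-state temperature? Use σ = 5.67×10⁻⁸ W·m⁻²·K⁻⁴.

T ≈ 232 K

At equilibrium, absorbed power = emitted power.
Absorbing cross-section = πr² = 2.240×10¹⁵ m²; emitting surface = 4πr² = 8.958×10¹⁵ m² (ratio 4).
(1−a)S·A_cross = εσ·A_surf·T⁴  ⇒  T⁴ = (1−a)S/(4σ).
T⁴ = 0.900·736/(4·5.67×10⁻⁸) = 2.921×10⁹ K⁴.
T = (2.921×10⁹)^(1/4).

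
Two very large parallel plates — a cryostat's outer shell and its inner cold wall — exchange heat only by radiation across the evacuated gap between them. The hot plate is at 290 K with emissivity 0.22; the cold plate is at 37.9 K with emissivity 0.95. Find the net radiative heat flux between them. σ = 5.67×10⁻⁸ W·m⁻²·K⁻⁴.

q ≈ 87.2 W/m²

For two infinite grey parallel plates, q = σ(T₁⁴ − T₂⁴)/(1/ε₁ + 1/ε₂ − 1).
T₁⁴ − T₂⁴ = 7.073×10⁹ − 2.063×10⁶ = 7.071×10⁹ K⁴.
1/ε₁ + 1/ε₂ − 1 = 4.545 + 1.053 − 1 = 4.598.
q = 5.67×10⁻⁸ × 7.071×10⁹ / 4.598.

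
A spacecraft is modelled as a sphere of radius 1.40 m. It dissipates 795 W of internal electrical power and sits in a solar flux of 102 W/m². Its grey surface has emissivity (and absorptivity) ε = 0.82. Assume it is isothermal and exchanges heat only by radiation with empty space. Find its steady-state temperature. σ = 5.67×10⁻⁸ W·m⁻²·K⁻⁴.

T ≈ 184 K

At steady state, absorbed solar power + internal power = radiated power.
Absorbed: α·S·A_cross = 0.82·102·6.158 = 515.0 W (cross-section πr²).
Total input = 515.0 + 795 = 1310 W.
Radiated: εσ·A_surf·T⁴ with A_surf = 4πr² = 24.63 m².
T⁴ = 1310/(0.82·5.67×10⁻⁸·24.63) = 1.144×10⁹ K⁴.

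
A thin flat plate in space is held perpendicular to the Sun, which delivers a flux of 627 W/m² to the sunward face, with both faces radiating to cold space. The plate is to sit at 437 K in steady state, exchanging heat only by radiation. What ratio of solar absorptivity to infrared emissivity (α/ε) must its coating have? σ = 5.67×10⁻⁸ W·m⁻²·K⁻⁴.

α/ε ≈ 6.60

Balance: αS·A = εσ·2A·T⁴ ⇒ α/ε = 2σT⁴/S.
α/ε = 2·5.67×10⁻⁸·(437)⁴/627 = 2·5.67×10⁻⁸·3.647×10¹⁰/627.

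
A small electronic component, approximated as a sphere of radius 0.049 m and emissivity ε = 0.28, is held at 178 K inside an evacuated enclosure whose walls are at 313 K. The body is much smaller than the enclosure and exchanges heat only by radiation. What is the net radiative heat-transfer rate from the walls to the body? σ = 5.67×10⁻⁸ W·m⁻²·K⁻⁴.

P_net ≈ 4.12 W

For a small grey body in a large enclosure: P_net = εσA(T_body⁴ − T_wall⁴).
A = 4πr² = 0.03017 m²; T_body⁴ − T_wall⁴ = 1.004×10⁹ − 9.598×10⁹ = -8.594×10⁹ K⁴.
|P_net| = 0.28·5.67×10⁻⁸·0.03017·8.594×10⁹.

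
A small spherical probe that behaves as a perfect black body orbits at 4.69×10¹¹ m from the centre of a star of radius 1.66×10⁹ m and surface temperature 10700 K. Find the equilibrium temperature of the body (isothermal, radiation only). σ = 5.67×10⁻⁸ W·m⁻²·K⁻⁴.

T ≈ 450 K

The star's surface emits σT_*⁴; at distance d the flux is S = σT_*⁴(R_*/d)².
S = 5.67×10⁻⁸·(10700)⁴·(1.66×10⁹/4.69×10¹¹)² = 9311 W/m².
For an isothermal sphere T⁴ = (1−a)S/(4σ) = 4.105×10¹⁰ K⁴.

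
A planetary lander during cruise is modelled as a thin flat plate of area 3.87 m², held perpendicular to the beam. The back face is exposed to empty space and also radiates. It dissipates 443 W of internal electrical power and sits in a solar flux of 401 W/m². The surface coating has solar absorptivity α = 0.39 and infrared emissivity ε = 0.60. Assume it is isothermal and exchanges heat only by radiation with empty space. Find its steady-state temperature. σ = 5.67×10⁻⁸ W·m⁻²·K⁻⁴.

At steady state, absorbed solar power + internal power = radiated power.
Absorbed: α·S·A_cross = 0.39·401·3.870 = 605.2 W (cross-section A).
Total input = 605.2 + 443 = 1048 W.
Radiated: εσ·A_surf·T⁴ with A_surf = 2A = 7.740 m².
T⁴ = 1048/(0.60·5.67×10⁻⁸·7.740) = 3.981×10⁹ K⁴.

T ≈ 251 K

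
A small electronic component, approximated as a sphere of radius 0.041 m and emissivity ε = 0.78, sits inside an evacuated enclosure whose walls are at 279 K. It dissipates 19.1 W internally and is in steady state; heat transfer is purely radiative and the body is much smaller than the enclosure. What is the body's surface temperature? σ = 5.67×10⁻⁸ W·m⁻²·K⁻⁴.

T ≈ 403 K

For a small grey body in a large enclosure, net radiated power = εσA(T⁴ − T_w⁴).
Steady state: P = εσA(T⁴ − T_w⁴) with A = 4πr² = 0.02112 m².
T⁴ = P/(εσA) + T_w⁴ = 19.1/(0.78·5.67×10⁻⁸·0.02112) + (279)⁴
    = 2.044×10¹⁰ + 6.059×10⁹ = 2.650×10¹⁰ K⁴.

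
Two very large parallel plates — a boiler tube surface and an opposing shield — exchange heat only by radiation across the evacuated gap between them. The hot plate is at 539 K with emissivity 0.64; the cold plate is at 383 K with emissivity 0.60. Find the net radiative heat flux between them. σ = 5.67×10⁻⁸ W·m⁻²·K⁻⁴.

For two infinite grey parallel plates, q = σ(T₁⁴ − T₂⁴)/(1/ε₁ + 1/ε₂ − 1).
T₁⁴ − T₂⁴ = 8.440×10¹⁰ − 2.152×10¹⁰ = 6.288×10¹⁰ K⁴.
1/ε₁ + 1/ε₂ − 1 = 1.562 + 1.667 − 1 = 2.229.
q = 5.67×10⁻⁸ × 6.288×10¹⁰ / 2.229.

q ≈ 1600 W/m²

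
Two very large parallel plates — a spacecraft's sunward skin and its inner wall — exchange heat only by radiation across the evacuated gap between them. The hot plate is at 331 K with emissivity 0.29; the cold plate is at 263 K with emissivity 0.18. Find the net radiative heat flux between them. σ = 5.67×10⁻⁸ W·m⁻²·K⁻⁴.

For two infinite grey parallel plates, q = σ(T₁⁴ − T₂⁴)/(1/ε₁ + 1/ε₂ − 1).
T₁⁴ − T₂⁴ = 1.200×10¹⁰ − 4.784×10⁹ = 7.219×10⁹ K⁴.
1/ε₁ + 1/ε₂ − 1 = 3.448 + 5.556 − 1 = 8.004.
q = 5.67×10⁻⁸ × 7.219×10⁹ / 8.004.

q ≈ 51.1 W/m²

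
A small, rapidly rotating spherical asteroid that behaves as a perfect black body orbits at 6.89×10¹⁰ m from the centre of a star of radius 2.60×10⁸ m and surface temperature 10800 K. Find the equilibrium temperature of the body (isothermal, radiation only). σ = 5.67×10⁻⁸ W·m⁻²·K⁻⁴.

The star's surface emits σT_*⁴; at distance d the flux is S = σT_*⁴(R_*/d)².
S = 5.67×10⁻⁸·(10800)⁴·(2.60×10⁸/6.89×10¹⁰)² = 10980 W/m².
For an isothermal sphere T⁴ = (1−a)S/(4σ) = 4.843×10¹⁰ K⁴.

T ≈ 469 K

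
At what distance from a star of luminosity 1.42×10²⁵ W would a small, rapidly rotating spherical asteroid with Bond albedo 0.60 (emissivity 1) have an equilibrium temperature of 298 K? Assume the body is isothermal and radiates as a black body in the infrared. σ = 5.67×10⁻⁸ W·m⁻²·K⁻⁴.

d ≈ 1.59×10¹⁰ m

For an isothermal black-emitting sphere, (1−a)S·πr² = σ·4πr²·T⁴ ⇒ S = 4σT⁴/(1−a).
S = 4·5.67×10⁻⁸·(298)⁴/0.400 = 4471 W/m².
Flux falls as S = L/(4πd²), so d = √(L/(4πS)) = √(1.42×10²⁵/(4π·4471)).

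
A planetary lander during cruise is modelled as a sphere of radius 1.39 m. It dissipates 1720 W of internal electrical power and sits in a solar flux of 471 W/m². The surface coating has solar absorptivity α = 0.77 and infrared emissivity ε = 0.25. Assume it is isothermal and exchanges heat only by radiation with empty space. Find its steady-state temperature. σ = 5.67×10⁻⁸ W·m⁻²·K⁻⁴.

At steady state, absorbed solar power + internal power = radiated power.
Absorbed: α·S·A_cross = 0.77·471·6.070 = 2201 W (cross-section πr²).
Total input = 2201 + 1720 = 3921 W.
Radiated: εσ·A_surf·T⁴ with A_surf = 4πr² = 24.28 m².
T⁴ = 3921/(0.25·5.67×10⁻⁸·24.28) = 1.139×10¹⁰ K⁴.

T ≈ 327 K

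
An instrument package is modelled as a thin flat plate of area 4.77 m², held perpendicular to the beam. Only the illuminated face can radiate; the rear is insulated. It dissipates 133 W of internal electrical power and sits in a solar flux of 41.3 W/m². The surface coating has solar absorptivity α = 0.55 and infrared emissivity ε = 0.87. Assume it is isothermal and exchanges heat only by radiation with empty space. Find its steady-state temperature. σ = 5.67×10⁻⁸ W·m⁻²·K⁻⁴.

At steady state, absorbed solar power + internal power = radiated power.
Absorbed: α·S·A_cross = 0.55·41.3·4.770 = 108.4 W (cross-section A).
Total input = 108.4 + 133 = 241.4 W.
Radiated: εσ·A_surf·T⁴ with A_surf = A = 4.770 m².
T⁴ = 241.4/(0.87·5.67×10⁻⁸·4.770) = 1.026×10⁹ K⁴.

T ≈ 179 K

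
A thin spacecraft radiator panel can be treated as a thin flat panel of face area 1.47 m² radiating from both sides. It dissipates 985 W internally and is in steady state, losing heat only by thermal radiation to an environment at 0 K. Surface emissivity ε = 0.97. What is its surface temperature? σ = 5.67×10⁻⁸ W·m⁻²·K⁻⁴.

Steady state: internal power = radiated power, P = εσA T⁴.
Radiating area A = 2·1.47 = 2.940 m².
T⁴ = P/(εσA) = 985/(0.97·5.67×10⁻⁸·2.940) = 6.092×10⁹ K⁴.
T = (6.092×10⁹)^(1/4).

T ≈ 279 K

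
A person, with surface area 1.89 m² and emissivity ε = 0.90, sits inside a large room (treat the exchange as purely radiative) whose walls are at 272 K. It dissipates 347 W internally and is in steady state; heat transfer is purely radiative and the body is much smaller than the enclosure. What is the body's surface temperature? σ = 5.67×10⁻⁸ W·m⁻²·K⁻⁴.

T ≈ 309 K

For a small grey body in a large enclosure, net radiated power = εσA(T⁴ − T_w⁴).
Steady state: P = εσA(T⁴ − T_w⁴) with A = 1.89 m².
T⁴ = P/(εσA) + T_w⁴ = 347/(0.90·5.67×10⁻⁸·1.890) + (272)⁴
    = 3.598×10⁹ + 5.474×10⁹ = 9.071×10⁹ K⁴.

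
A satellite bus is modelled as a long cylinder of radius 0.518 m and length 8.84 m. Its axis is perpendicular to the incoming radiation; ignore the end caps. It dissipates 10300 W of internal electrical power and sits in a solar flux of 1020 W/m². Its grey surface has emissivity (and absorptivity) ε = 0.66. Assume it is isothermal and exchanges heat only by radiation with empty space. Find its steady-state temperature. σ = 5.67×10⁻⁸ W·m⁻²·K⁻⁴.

At steady state, absorbed solar power + internal power = radiated power.
Absorbed: α·S·A_cross = 0.66·1020·9.158 = 6165 W (cross-section 2rL).
Total input = 6165 + 10300 = 16470 W.
Radiated: εσ·A_surf·T⁴ with A_surf = 2πrL = 28.77 m².
T⁴ = 16470/(0.66·5.67×10⁻⁸·28.77) = 1.529×10¹⁰ K⁴.

T ≈ 352 K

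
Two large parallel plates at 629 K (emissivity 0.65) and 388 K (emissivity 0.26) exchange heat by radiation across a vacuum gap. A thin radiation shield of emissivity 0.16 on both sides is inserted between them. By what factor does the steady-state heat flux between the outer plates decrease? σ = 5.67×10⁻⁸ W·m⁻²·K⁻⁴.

factor ≈ 3.62

Without shield: q₀ = σΔ(T⁴)/(1/ε₁+1/ε₂−1) with denominator 4.385.
With shield the two gaps are in series; the resistances add: (1/ε₁+1/ε_s−1)+(1/ε_s+1/ε₂−1) = 6.788+9.096 = 15.88.
Heat-flux ratio q₀/q = 15.88/4.385.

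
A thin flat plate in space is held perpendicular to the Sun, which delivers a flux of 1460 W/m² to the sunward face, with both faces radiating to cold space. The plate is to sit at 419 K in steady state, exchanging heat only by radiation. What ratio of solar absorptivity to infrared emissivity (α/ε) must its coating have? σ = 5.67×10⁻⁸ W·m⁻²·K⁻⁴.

α/ε ≈ 2.39

Balance: αS·A = εσ·2A·T⁴ ⇒ α/ε = 2σT⁴/S.
α/ε = 2·5.67×10⁻⁸·(419)⁴/1460 = 2·5.67×10⁻⁸·3.082×10¹⁰/1460.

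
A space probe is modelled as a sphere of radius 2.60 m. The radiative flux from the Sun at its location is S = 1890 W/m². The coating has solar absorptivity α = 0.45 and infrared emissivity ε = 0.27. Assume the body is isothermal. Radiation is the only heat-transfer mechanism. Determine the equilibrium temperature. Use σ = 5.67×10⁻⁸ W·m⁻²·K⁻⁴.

At equilibrium, absorbed power = emitted power.
Absorbing cross-section = πr² = 21.24 m²; emitting surface = 4πr² = 84.95 m² (ratio 4).
αS·A_cross = εσ·A_surf·T⁴  ⇒  T⁴ = αS/(ε·4σ).
T⁴ = 0.450·1890/(0.27·4·5.67×10⁻⁸) = 1.389×10¹⁰ K⁴.
T = (1.389×10¹⁰)^(1/4).

T ≈ 343 K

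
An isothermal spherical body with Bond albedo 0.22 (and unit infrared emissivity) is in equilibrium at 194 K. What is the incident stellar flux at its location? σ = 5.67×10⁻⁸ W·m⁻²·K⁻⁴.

(1−a)S·πr² = σ·4πr²·T⁴ ⇒ S = 4σT⁴/(1−a).
S = 4·5.67×10⁻⁸·1.416×10⁹/0.780.

S ≈ 412 W/m²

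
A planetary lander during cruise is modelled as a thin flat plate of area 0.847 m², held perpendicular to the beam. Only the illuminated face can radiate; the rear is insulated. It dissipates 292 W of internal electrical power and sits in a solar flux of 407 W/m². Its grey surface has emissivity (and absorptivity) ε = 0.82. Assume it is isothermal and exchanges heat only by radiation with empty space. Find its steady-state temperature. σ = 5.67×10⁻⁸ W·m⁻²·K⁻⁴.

T ≈ 348 K

At steady state, absorbed solar power + internal power = radiated power.
Absorbed: α·S·A_cross = 0.82·407·0.8470 = 282.7 W (cross-section A).
Total input = 282.7 + 292 = 574.7 W.
Radiated: εσ·A_surf·T⁴ with A_surf = A = 0.8470 m².
T⁴ = 574.7/(0.82·5.67×10⁻⁸·0.8470) = 1.459×10¹⁰ K⁴.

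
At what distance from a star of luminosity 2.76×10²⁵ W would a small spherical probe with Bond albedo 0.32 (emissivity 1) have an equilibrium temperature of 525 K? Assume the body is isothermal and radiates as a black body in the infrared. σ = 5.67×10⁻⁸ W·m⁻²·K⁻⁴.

For an isothermal black-emitting sphere, (1−a)S·πr² = σ·4πr²·T⁴ ⇒ S = 4σT⁴/(1−a).
S = 4·5.67×10⁻⁸·(525)⁴/0.680 = 25340 W/m².
Flux falls as S = L/(4πd²), so d = √(L/(4πS)) = √(2.76×10²⁵/(4π·25340)).

d ≈ 9.31×10⁹ m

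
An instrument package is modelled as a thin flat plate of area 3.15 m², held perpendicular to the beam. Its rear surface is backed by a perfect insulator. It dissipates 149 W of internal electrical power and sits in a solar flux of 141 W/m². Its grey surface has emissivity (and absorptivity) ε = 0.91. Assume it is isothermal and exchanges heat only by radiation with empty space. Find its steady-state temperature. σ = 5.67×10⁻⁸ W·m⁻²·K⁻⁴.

At steady state, absorbed solar power + internal power = radiated power.
Absorbed: α·S·A_cross = 0.91·141·3.150 = 404.2 W (cross-section A).
Total input = 404.2 + 149 = 553.2 W.
Radiated: εσ·A_surf·T⁴ with A_surf = A = 3.150 m².
T⁴ = 553.2/(0.91·5.67×10⁻⁸·3.150) = 3.404×10⁹ K⁴.

T ≈ 242 K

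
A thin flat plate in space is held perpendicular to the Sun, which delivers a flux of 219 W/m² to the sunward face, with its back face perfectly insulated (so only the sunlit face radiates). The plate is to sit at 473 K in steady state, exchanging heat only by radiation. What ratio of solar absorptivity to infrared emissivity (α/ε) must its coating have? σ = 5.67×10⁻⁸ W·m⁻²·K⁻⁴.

α/ε ≈ 13.0

Balance: αS·A = εσ·1A·T⁴ ⇒ α/ε = σT⁴/S.
α/ε = 5.67×10⁻⁸·(473)⁴/219 = 5.67×10⁻⁸·5.005×10¹⁰/219.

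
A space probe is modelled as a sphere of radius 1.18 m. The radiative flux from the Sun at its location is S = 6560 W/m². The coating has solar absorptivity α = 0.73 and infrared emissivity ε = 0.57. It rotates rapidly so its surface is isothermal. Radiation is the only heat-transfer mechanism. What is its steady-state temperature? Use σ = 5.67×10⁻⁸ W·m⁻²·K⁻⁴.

T ≈ 439 K

At equilibrium, absorbed power = emitted power.
Absorbing cross-section = πr² = 4.374 m²; emitting surface = 4πr² = 17.50 m² (ratio 4).
αS·A_cross = εσ·A_surf·T⁴  ⇒  T⁴ = αS/(ε·4σ).
T⁴ = 0.730·6560/(0.57·4·5.67×10⁻⁸) = 3.704×10¹⁰ K⁴.
T = (3.704×10¹⁰)^(1/4).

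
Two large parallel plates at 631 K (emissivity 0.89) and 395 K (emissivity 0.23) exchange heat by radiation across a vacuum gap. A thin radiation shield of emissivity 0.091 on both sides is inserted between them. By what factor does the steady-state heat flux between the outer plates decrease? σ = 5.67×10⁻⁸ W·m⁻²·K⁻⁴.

factor ≈ 5.69

Without shield: q₀ = σΔ(T⁴)/(1/ε₁+1/ε₂−1) with denominator 4.471.
With shield the two gaps are in series; the resistances add: (1/ε₁+1/ε_s−1)+(1/ε_s+1/ε₂−1) = 11.11+14.34 = 25.45.
Heat-flux ratio q₀/q = 25.45/4.471.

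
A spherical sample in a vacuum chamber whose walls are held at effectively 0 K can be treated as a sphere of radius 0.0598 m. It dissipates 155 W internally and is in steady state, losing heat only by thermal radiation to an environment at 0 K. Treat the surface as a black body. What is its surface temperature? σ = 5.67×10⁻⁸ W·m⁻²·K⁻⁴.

Steady state: internal power = radiated power, P = εσA T⁴.
Radiating area A = 4πr² = 0.04494 m².
T⁴ = P/(εσA) = 155/(1.0·5.67×10⁻⁸·0.04494) = 6.083×10¹⁰ K⁴.
T = (6.083×10¹⁰)^(1/4).

T ≈ 497 K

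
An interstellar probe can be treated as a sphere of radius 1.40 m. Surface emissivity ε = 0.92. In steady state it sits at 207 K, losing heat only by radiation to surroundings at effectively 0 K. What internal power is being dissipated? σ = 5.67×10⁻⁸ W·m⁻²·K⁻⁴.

P ≈ 2360 W

Steady state: P = εσA T⁴.
A = 4πr² = 24.63 m²; T⁴ = (207)⁴ = 1.836×10⁹ K⁴.
P = 0.92 × 5.67×10⁻⁸ × 24.63 × 1.836×10⁹.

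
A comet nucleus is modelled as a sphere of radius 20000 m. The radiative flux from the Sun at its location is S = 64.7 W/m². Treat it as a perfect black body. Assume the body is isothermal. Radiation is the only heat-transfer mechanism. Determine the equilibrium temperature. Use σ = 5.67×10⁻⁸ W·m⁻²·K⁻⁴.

At equilibrium, absorbed power = emitted power.
Absorbing cross-section = πr² = 1.257×10⁹ m²; emitting surface = 4πr² = 5.027×10⁹ m² (ratio 4).
S·A_cross = εσ·A_surf·T⁴  ⇒  T⁴ = S/(4σ).
T⁴ = 1.00·64.7/(4·5.67×10⁻⁸) = 2.853×10⁸ K⁴.
T = (2.853×10⁸)^(1/4).

T ≈ 130 K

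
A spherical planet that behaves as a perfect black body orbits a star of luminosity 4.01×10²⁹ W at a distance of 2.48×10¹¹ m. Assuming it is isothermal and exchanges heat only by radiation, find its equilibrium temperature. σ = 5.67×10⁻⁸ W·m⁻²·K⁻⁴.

T ≈ 1230 K

First find the stellar flux at distance d: S = L/(4πd²) = 4.01×10²⁹/(4π·(2.48×10¹¹)²) = 5.188×10⁵ W/m².
For an isothermal sphere, absorbed (1−a)S·πr² = emitted σ·4πr²·T⁴, so T⁴ = (1−a)S/(4σ).
T⁴ = 1.00·5.188×10⁵/(4·5.67×10⁻⁸) = 2.288×10¹² K⁴.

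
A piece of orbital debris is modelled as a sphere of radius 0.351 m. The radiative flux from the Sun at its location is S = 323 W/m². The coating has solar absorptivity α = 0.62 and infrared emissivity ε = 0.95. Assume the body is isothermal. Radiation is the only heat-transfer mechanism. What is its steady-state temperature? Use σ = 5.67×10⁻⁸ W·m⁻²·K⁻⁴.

T ≈ 175 K

At equilibrium, absorbed power = emitted power.
Absorbing cross-section = πr² = 0.3870 m²; emitting surface = 4πr² = 1.548 m² (ratio 4).
αS·A_cross = εσ·A_surf·T⁴  ⇒  T⁴ = αS/(ε·4σ).
T⁴ = 0.620·323/(0.95·4·5.67×10⁻⁸) = 9.295×10⁸ K⁴.
T = (9.295×10⁸)^(1/4).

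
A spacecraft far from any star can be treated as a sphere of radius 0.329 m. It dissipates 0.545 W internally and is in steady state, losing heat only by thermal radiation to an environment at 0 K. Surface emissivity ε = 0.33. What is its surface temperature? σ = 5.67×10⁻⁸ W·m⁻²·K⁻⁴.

T ≈ 68.0 K

Steady state: internal power = radiated power, P = εσA T⁴.
Radiating area A = 4πr² = 1.360 m².
T⁴ = P/(εσA) = 0.545/(0.33·5.67×10⁻⁸·1.360) = 2.141×10⁷ K⁴.
T = (2.141×10⁷)^(1/4).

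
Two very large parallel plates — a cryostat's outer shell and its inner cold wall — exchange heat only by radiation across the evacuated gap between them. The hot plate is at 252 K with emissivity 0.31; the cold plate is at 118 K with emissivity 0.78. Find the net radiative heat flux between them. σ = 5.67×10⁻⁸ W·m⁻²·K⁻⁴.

For two infinite grey parallel plates, q = σ(T₁⁴ − T₂⁴)/(1/ε₁ + 1/ε₂ − 1).
T₁⁴ − T₂⁴ = 4.033×10⁹ − 1.939×10⁸ = 3.839×10⁹ K⁴.
1/ε₁ + 1/ε₂ − 1 = 3.226 + 1.282 − 1 = 3.508.
q = 5.67×10⁻⁸ × 3.839×10⁹ / 3.508.

q ≈ 62.1 W/m²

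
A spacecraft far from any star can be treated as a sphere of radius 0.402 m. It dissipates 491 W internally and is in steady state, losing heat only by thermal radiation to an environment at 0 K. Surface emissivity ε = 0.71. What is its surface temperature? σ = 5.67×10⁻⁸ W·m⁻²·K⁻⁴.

Steady state: internal power = radiated power, P = εσA T⁴.
Radiating area A = 4πr² = 2.031 m².
T⁴ = P/(εσA) = 491/(0.71·5.67×10⁻⁸·2.031) = 6.006×10⁹ K⁴.
T = (6.006×10⁹)^(1/4).

T ≈ 278 K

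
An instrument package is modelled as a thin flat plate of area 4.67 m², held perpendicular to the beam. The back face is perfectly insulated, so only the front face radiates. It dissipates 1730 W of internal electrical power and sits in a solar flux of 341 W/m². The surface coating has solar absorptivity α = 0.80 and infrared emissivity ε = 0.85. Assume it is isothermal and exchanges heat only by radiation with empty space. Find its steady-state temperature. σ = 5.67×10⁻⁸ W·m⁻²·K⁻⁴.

At steady state, absorbed solar power + internal power = radiated power.
Absorbed: α·S·A_cross = 0.80·341·4.670 = 1274 W (cross-section A).
Total input = 1274 + 1730 = 3004 W.
Radiated: εσ·A_surf·T⁴ with A_surf = A = 4.670 m².
T⁴ = 3004/(0.85·5.67×10⁻⁸·4.670) = 1.335×10¹⁰ K⁴.

T ≈ 340 K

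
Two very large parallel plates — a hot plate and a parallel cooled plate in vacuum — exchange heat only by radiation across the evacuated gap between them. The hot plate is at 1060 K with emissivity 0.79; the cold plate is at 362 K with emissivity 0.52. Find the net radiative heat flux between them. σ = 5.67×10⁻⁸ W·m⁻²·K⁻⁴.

For two infinite grey parallel plates, q = σ(T₁⁴ − T₂⁴)/(1/ε₁ + 1/ε₂ − 1).
T₁⁴ − T₂⁴ = 1.262×10¹² − 1.717×10¹⁰ = 1.245×10¹² K⁴.
1/ε₁ + 1/ε₂ − 1 = 1.266 + 1.923 − 1 = 2.189.
q = 5.67×10⁻⁸ × 1.245×10¹² / 2.189.

q ≈ 32300 W/m²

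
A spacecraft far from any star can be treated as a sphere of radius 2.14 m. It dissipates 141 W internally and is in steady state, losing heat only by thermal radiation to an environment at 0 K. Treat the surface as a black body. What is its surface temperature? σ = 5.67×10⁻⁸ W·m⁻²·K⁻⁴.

T ≈ 81.1 K

Steady state: internal power = radiated power, P = εσA T⁴.
Radiating area A = 4πr² = 57.55 m².
T⁴ = P/(εσA) = 141/(1.0·5.67×10⁻⁸·57.55) = 4.321×10⁷ K⁴.
T = (4.321×10⁷)^(1/4).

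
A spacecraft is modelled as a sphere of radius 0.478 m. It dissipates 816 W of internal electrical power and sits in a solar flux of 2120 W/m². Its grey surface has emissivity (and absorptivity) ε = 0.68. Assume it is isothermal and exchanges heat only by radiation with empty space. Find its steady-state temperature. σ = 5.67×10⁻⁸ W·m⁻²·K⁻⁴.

T ≈ 360 K

At steady state, absorbed solar power + internal power = radiated power.
Absorbed: α·S·A_cross = 0.68·2120·0.7178 = 1035 W (cross-section πr²).
Total input = 1035 + 816 = 1851 W.
Radiated: εσ·A_surf·T⁴ with A_surf = 4πr² = 2.871 m².
T⁴ = 1851/(0.68·5.67×10⁻⁸·2.871) = 1.672×10¹⁰ K⁴.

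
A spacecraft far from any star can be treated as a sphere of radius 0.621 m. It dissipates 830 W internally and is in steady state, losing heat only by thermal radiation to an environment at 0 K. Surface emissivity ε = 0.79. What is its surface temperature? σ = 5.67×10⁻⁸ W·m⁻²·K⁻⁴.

T ≈ 249 K

Steady state: internal power = radiated power, P = εσA T⁴.
Radiating area A = 4πr² = 4.846 m².
T⁴ = P/(εσA) = 830/(0.79·5.67×10⁻⁸·4.846) = 3.824×10⁹ K⁴.
T = (3.824×10⁹)^(1/4).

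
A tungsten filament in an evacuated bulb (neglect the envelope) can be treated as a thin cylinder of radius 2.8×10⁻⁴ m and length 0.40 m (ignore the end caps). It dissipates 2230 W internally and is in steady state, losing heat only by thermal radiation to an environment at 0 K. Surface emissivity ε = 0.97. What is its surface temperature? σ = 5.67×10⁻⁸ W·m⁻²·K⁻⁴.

Steady state: internal power = radiated power, P = εσA T⁴.
Radiating area A = 2πrL = 7.037×10⁻⁴ m².
T⁴ = P/(εσA) = 2230/(0.97·5.67×10⁻⁸·7.037×10⁻⁴) = 5.762×10¹³ K⁴.
T = (5.762×10¹³)^(1/4).

T ≈ 2760 K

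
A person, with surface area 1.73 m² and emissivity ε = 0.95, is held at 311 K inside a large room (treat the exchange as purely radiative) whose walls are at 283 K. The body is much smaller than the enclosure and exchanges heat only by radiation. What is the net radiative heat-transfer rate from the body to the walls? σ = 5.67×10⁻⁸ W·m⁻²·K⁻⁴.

P_net ≈ 274 W

For a small grey body in a large enclosure: P_net = εσA(T_body⁴ − T_wall⁴).
A = 1.73 m²; T_body⁴ − T_wall⁴ = 9.355×10⁹ − 6.414×10⁹ = 2.941×10⁹ K⁴.
|P_net| = 0.95·5.67×10⁻⁸·1.730·2.941×10⁹.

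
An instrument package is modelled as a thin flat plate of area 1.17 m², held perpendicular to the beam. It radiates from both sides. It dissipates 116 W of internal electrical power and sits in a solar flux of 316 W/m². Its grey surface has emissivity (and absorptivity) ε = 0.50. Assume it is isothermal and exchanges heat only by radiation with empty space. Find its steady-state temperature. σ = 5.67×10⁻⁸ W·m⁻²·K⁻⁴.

T ≈ 260 K

At steady state, absorbed solar power + internal power = radiated power.
Absorbed: α·S·A_cross = 0.50·316·1.170 = 184.9 W (cross-section A).
Total input = 184.9 + 116 = 300.9 W.
Radiated: εσ·A_surf·T⁴ with A_surf = 2A = 2.340 m².
T⁴ = 300.9/(0.50·5.67×10⁻⁸·2.340) = 4.535×10⁹ K⁴.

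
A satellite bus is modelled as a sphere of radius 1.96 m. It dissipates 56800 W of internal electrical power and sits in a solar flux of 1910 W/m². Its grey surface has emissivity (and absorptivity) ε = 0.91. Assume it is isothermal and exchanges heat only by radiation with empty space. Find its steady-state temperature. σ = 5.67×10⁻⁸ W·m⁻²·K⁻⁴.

At steady state, absorbed solar power + internal power = radiated power.
Absorbed: α·S·A_cross = 0.91·1910·12.07 = 20980 W (cross-section πr²).
Total input = 20980 + 56800 = 77780 W.
Radiated: εσ·A_surf·T⁴ with A_surf = 4πr² = 48.27 m².
T⁴ = 77780/(0.91·5.67×10⁻⁸·48.27) = 3.123×10¹⁰ K⁴.

T ≈ 420 K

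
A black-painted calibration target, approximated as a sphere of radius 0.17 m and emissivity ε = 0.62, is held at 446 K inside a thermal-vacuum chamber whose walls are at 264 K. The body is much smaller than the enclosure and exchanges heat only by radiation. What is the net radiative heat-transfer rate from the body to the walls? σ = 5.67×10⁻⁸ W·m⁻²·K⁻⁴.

P_net ≈ 443 W

For a small grey body in a large enclosure: P_net = εσA(T_body⁴ − T_wall⁴).
A = 4πr² = 0.3632 m²; T_body⁴ − T_wall⁴ = 3.957×10¹⁰ − 4.858×10⁹ = 3.471×10¹⁰ K⁴.
|P_net| = 0.62·5.67×10⁻⁸·0.3632·3.471×10¹⁰.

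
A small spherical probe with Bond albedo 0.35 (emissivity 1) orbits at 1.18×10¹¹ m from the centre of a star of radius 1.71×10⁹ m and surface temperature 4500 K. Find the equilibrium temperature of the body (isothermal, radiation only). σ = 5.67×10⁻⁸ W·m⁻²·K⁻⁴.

T ≈ 344 K

The star's surface emits σT_*⁴; at distance d the flux is S = σT_*⁴(R_*/d)².
S = 5.67×10⁻⁸·(4500)⁴·(1.71×10⁹/1.18×10¹¹)² = 4883 W/m².
For an isothermal sphere T⁴ = (1−a)S/(4σ) = 1.399×10¹⁰ K⁴.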